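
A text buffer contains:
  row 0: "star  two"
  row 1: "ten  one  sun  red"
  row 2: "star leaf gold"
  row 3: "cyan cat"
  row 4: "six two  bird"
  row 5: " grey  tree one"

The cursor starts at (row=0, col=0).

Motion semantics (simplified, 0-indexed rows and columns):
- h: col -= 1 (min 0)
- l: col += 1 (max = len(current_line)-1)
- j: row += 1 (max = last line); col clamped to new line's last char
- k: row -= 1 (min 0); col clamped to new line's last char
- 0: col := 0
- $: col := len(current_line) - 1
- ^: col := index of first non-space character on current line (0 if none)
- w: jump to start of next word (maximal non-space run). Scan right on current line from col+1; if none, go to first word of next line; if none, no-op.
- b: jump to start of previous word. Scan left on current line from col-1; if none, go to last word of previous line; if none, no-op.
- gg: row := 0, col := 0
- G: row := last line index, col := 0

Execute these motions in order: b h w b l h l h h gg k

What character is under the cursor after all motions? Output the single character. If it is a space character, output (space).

Answer: s

Derivation:
After 1 (b): row=0 col=0 char='s'
After 2 (h): row=0 col=0 char='s'
After 3 (w): row=0 col=6 char='t'
After 4 (b): row=0 col=0 char='s'
After 5 (l): row=0 col=1 char='t'
After 6 (h): row=0 col=0 char='s'
After 7 (l): row=0 col=1 char='t'
After 8 (h): row=0 col=0 char='s'
After 9 (h): row=0 col=0 char='s'
After 10 (gg): row=0 col=0 char='s'
After 11 (k): row=0 col=0 char='s'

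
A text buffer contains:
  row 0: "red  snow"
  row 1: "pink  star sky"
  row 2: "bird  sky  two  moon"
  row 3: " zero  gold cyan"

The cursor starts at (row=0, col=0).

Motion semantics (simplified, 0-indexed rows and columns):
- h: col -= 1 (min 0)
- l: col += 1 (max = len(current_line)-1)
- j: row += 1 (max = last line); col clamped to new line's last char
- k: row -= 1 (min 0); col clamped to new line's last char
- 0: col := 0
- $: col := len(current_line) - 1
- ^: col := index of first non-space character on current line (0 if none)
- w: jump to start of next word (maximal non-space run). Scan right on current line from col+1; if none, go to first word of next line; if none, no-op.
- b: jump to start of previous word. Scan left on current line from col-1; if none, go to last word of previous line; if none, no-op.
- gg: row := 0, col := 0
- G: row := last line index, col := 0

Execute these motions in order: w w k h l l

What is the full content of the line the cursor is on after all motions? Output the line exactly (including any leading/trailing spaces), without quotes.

After 1 (w): row=0 col=5 char='s'
After 2 (w): row=1 col=0 char='p'
After 3 (k): row=0 col=0 char='r'
After 4 (h): row=0 col=0 char='r'
After 5 (l): row=0 col=1 char='e'
After 6 (l): row=0 col=2 char='d'

Answer: red  snow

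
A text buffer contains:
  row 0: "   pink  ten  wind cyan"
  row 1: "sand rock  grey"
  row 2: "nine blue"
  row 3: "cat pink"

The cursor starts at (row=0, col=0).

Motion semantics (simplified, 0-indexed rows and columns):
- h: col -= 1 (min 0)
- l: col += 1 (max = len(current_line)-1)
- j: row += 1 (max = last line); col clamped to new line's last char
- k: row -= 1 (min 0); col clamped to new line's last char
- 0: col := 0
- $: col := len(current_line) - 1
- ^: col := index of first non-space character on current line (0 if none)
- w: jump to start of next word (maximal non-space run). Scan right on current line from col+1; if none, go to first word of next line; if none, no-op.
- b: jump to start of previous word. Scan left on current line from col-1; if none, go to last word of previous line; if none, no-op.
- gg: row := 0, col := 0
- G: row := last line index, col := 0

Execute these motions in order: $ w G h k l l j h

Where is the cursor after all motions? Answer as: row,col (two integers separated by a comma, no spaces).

After 1 ($): row=0 col=22 char='n'
After 2 (w): row=1 col=0 char='s'
After 3 (G): row=3 col=0 char='c'
After 4 (h): row=3 col=0 char='c'
After 5 (k): row=2 col=0 char='n'
After 6 (l): row=2 col=1 char='i'
After 7 (l): row=2 col=2 char='n'
After 8 (j): row=3 col=2 char='t'
After 9 (h): row=3 col=1 char='a'

Answer: 3,1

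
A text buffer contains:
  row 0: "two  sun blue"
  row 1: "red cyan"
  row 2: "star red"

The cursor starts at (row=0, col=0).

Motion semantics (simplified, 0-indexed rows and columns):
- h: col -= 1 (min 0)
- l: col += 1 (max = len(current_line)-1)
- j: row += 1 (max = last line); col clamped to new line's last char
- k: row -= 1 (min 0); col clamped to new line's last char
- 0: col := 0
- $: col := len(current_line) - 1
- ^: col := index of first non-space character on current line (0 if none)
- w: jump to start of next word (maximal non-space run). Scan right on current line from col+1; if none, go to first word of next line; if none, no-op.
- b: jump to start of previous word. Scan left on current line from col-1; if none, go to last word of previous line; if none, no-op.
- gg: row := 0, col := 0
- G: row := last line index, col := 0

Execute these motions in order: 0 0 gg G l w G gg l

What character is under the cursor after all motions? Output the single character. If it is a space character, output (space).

After 1 (0): row=0 col=0 char='t'
After 2 (0): row=0 col=0 char='t'
After 3 (gg): row=0 col=0 char='t'
After 4 (G): row=2 col=0 char='s'
After 5 (l): row=2 col=1 char='t'
After 6 (w): row=2 col=5 char='r'
After 7 (G): row=2 col=0 char='s'
After 8 (gg): row=0 col=0 char='t'
After 9 (l): row=0 col=1 char='w'

Answer: w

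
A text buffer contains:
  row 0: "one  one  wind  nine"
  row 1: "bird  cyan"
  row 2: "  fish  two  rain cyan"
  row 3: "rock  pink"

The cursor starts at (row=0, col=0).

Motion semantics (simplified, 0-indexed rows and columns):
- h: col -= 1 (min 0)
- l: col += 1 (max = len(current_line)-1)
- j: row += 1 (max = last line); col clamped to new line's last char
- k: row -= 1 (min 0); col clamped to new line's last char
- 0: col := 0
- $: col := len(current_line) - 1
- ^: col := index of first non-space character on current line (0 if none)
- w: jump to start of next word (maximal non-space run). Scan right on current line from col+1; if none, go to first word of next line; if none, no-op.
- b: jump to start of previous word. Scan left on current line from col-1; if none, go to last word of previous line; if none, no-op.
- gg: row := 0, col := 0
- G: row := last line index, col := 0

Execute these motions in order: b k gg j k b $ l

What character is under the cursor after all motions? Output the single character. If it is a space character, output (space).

After 1 (b): row=0 col=0 char='o'
After 2 (k): row=0 col=0 char='o'
After 3 (gg): row=0 col=0 char='o'
After 4 (j): row=1 col=0 char='b'
After 5 (k): row=0 col=0 char='o'
After 6 (b): row=0 col=0 char='o'
After 7 ($): row=0 col=19 char='e'
After 8 (l): row=0 col=19 char='e'

Answer: e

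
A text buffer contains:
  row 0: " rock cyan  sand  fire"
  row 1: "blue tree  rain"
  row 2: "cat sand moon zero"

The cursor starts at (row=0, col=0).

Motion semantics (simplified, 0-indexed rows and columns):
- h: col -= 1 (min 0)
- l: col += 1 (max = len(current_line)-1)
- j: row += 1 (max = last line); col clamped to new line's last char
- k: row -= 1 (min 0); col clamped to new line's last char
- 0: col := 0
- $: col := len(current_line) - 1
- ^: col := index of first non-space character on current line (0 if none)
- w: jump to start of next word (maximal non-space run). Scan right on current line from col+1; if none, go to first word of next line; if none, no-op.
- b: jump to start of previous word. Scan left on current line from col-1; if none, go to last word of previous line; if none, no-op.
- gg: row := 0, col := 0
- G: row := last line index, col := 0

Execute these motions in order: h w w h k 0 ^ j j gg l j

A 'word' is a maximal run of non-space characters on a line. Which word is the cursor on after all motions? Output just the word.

Answer: blue

Derivation:
After 1 (h): row=0 col=0 char='_'
After 2 (w): row=0 col=1 char='r'
After 3 (w): row=0 col=6 char='c'
After 4 (h): row=0 col=5 char='_'
After 5 (k): row=0 col=5 char='_'
After 6 (0): row=0 col=0 char='_'
After 7 (^): row=0 col=1 char='r'
After 8 (j): row=1 col=1 char='l'
After 9 (j): row=2 col=1 char='a'
After 10 (gg): row=0 col=0 char='_'
After 11 (l): row=0 col=1 char='r'
After 12 (j): row=1 col=1 char='l'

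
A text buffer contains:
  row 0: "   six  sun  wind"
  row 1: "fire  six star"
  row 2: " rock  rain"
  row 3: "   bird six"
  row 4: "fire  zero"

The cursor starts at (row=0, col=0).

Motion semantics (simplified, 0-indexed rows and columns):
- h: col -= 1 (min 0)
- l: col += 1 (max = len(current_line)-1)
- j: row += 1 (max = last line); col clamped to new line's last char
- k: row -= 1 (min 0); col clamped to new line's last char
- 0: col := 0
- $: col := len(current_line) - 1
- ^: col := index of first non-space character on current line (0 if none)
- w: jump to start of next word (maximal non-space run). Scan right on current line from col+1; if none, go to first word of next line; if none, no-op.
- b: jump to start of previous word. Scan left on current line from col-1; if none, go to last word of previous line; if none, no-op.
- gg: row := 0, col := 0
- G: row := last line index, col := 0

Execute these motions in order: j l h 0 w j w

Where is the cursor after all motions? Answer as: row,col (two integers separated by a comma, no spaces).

After 1 (j): row=1 col=0 char='f'
After 2 (l): row=1 col=1 char='i'
After 3 (h): row=1 col=0 char='f'
After 4 (0): row=1 col=0 char='f'
After 5 (w): row=1 col=6 char='s'
After 6 (j): row=2 col=6 char='_'
After 7 (w): row=2 col=7 char='r'

Answer: 2,7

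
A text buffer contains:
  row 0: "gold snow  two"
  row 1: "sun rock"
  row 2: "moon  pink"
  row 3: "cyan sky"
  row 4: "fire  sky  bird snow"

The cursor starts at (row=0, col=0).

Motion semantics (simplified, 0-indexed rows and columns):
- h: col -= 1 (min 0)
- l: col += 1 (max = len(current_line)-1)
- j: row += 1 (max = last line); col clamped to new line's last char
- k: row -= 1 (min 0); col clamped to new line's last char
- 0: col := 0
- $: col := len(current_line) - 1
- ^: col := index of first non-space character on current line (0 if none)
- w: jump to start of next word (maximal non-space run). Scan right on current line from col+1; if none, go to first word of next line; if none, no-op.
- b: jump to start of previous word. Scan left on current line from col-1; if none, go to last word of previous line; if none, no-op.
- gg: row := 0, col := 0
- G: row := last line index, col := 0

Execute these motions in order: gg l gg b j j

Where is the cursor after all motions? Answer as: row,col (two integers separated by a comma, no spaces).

Answer: 2,0

Derivation:
After 1 (gg): row=0 col=0 char='g'
After 2 (l): row=0 col=1 char='o'
After 3 (gg): row=0 col=0 char='g'
After 4 (b): row=0 col=0 char='g'
After 5 (j): row=1 col=0 char='s'
After 6 (j): row=2 col=0 char='m'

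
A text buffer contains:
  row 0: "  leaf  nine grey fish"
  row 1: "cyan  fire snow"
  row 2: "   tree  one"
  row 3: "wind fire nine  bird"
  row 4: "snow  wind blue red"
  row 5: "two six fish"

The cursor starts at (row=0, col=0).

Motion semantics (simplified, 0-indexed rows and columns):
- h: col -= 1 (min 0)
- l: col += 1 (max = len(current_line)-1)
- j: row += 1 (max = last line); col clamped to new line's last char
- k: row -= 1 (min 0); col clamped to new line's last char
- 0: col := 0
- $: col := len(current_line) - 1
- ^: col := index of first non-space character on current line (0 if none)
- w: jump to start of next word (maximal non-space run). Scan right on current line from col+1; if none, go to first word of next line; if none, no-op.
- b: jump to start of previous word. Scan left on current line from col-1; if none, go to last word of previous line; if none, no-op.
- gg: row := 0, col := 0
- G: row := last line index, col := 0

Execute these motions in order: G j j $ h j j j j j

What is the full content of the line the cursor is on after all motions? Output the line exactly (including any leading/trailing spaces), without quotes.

After 1 (G): row=5 col=0 char='t'
After 2 (j): row=5 col=0 char='t'
After 3 (j): row=5 col=0 char='t'
After 4 ($): row=5 col=11 char='h'
After 5 (h): row=5 col=10 char='s'
After 6 (j): row=5 col=10 char='s'
After 7 (j): row=5 col=10 char='s'
After 8 (j): row=5 col=10 char='s'
After 9 (j): row=5 col=10 char='s'
After 10 (j): row=5 col=10 char='s'

Answer: two six fish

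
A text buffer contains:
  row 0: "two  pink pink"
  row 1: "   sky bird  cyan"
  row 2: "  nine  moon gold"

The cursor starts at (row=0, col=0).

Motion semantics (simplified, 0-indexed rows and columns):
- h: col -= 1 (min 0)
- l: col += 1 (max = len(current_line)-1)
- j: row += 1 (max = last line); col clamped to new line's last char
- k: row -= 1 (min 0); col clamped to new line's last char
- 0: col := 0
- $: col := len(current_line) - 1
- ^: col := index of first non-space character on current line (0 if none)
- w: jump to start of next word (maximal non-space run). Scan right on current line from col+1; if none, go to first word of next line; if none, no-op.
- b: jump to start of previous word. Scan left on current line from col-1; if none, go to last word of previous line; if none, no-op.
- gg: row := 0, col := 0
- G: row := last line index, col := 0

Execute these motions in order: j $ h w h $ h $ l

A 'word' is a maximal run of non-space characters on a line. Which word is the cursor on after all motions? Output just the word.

After 1 (j): row=1 col=0 char='_'
After 2 ($): row=1 col=16 char='n'
After 3 (h): row=1 col=15 char='a'
After 4 (w): row=2 col=2 char='n'
After 5 (h): row=2 col=1 char='_'
After 6 ($): row=2 col=16 char='d'
After 7 (h): row=2 col=15 char='l'
After 8 ($): row=2 col=16 char='d'
After 9 (l): row=2 col=16 char='d'

Answer: gold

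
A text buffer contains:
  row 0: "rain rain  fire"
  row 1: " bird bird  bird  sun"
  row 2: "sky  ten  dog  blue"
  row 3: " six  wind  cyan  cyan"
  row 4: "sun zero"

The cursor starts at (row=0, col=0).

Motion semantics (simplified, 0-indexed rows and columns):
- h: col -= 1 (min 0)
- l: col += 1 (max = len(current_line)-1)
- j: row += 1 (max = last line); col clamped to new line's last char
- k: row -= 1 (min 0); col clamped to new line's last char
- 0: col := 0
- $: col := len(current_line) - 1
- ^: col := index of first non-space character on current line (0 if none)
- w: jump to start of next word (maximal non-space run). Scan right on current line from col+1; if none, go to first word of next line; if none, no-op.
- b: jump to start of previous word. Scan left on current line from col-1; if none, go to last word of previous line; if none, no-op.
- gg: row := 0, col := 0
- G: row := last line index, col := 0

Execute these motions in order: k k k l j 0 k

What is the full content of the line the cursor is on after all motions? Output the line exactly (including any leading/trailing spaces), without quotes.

Answer: rain rain  fire

Derivation:
After 1 (k): row=0 col=0 char='r'
After 2 (k): row=0 col=0 char='r'
After 3 (k): row=0 col=0 char='r'
After 4 (l): row=0 col=1 char='a'
After 5 (j): row=1 col=1 char='b'
After 6 (0): row=1 col=0 char='_'
After 7 (k): row=0 col=0 char='r'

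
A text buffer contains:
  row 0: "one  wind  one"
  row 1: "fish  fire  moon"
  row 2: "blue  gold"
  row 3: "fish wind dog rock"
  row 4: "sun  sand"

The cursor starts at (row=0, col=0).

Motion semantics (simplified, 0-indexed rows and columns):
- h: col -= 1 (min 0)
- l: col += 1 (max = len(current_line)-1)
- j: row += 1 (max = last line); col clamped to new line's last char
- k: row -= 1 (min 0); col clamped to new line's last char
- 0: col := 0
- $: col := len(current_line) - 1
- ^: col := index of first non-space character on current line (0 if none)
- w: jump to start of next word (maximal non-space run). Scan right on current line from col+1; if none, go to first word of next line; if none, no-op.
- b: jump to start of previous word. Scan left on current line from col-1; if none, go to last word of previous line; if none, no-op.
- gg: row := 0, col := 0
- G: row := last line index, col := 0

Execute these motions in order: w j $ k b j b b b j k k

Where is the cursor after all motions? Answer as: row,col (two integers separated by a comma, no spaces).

After 1 (w): row=0 col=5 char='w'
After 2 (j): row=1 col=5 char='_'
After 3 ($): row=1 col=15 char='n'
After 4 (k): row=0 col=13 char='e'
After 5 (b): row=0 col=11 char='o'
After 6 (j): row=1 col=11 char='_'
After 7 (b): row=1 col=6 char='f'
After 8 (b): row=1 col=0 char='f'
After 9 (b): row=0 col=11 char='o'
After 10 (j): row=1 col=11 char='_'
After 11 (k): row=0 col=11 char='o'
After 12 (k): row=0 col=11 char='o'

Answer: 0,11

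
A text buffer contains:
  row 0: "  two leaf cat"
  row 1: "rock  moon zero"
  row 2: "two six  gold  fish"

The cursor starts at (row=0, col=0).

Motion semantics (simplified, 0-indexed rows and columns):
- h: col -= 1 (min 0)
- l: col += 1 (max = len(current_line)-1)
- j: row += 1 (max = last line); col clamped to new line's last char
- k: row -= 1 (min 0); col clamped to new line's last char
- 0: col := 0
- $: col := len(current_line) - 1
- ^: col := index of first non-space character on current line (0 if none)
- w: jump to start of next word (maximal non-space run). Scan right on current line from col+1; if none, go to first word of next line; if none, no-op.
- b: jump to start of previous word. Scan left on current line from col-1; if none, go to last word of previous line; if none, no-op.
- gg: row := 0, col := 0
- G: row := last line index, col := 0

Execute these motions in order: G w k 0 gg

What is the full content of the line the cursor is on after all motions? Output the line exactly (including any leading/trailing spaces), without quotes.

Answer:   two leaf cat

Derivation:
After 1 (G): row=2 col=0 char='t'
After 2 (w): row=2 col=4 char='s'
After 3 (k): row=1 col=4 char='_'
After 4 (0): row=1 col=0 char='r'
After 5 (gg): row=0 col=0 char='_'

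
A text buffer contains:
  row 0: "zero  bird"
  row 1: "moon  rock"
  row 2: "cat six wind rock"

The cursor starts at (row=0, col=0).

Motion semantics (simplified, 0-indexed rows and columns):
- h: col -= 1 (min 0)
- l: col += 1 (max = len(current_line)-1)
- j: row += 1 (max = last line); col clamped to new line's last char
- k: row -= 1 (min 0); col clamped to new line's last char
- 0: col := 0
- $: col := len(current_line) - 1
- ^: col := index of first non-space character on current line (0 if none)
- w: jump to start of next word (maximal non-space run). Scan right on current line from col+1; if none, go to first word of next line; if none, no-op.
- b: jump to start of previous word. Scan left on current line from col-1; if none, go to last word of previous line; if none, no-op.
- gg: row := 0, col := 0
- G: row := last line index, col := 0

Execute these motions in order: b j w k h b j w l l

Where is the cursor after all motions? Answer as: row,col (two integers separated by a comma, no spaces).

Answer: 1,8

Derivation:
After 1 (b): row=0 col=0 char='z'
After 2 (j): row=1 col=0 char='m'
After 3 (w): row=1 col=6 char='r'
After 4 (k): row=0 col=6 char='b'
After 5 (h): row=0 col=5 char='_'
After 6 (b): row=0 col=0 char='z'
After 7 (j): row=1 col=0 char='m'
After 8 (w): row=1 col=6 char='r'
After 9 (l): row=1 col=7 char='o'
After 10 (l): row=1 col=8 char='c'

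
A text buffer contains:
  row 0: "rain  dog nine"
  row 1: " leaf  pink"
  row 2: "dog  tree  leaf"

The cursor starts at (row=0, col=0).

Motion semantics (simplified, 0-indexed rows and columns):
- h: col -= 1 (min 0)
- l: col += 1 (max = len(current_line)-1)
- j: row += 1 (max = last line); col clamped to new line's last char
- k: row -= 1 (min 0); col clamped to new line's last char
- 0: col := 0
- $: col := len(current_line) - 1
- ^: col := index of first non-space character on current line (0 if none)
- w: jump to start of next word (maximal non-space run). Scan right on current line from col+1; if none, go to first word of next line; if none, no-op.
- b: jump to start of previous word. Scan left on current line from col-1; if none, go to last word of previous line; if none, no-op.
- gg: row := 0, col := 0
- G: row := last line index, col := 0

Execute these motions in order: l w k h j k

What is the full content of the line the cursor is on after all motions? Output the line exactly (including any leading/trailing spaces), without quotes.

After 1 (l): row=0 col=1 char='a'
After 2 (w): row=0 col=6 char='d'
After 3 (k): row=0 col=6 char='d'
After 4 (h): row=0 col=5 char='_'
After 5 (j): row=1 col=5 char='_'
After 6 (k): row=0 col=5 char='_'

Answer: rain  dog nine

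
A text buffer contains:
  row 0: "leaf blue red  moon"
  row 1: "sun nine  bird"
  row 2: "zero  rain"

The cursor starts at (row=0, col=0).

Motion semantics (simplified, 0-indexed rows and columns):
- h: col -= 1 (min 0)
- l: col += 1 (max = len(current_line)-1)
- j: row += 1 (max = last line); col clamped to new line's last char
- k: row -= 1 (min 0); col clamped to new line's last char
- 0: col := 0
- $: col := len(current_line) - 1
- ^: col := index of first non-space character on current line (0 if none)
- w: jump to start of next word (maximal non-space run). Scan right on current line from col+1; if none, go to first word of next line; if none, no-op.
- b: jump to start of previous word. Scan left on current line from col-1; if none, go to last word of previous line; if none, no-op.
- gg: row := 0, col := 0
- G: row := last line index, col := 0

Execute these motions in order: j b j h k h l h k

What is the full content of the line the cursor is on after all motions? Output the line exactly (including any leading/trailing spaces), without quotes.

After 1 (j): row=1 col=0 char='s'
After 2 (b): row=0 col=15 char='m'
After 3 (j): row=1 col=13 char='d'
After 4 (h): row=1 col=12 char='r'
After 5 (k): row=0 col=12 char='d'
After 6 (h): row=0 col=11 char='e'
After 7 (l): row=0 col=12 char='d'
After 8 (h): row=0 col=11 char='e'
After 9 (k): row=0 col=11 char='e'

Answer: leaf blue red  moon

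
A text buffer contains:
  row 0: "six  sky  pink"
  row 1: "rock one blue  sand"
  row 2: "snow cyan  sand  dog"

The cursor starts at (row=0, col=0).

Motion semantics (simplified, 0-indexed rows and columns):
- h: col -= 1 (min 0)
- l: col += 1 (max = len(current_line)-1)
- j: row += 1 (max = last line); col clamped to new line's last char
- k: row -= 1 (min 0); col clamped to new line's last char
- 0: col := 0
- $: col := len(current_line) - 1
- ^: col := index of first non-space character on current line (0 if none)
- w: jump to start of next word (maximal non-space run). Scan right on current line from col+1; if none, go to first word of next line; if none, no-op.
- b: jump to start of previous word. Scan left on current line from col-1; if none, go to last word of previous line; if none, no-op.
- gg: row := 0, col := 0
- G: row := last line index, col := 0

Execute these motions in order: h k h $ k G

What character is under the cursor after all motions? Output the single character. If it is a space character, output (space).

After 1 (h): row=0 col=0 char='s'
After 2 (k): row=0 col=0 char='s'
After 3 (h): row=0 col=0 char='s'
After 4 ($): row=0 col=13 char='k'
After 5 (k): row=0 col=13 char='k'
After 6 (G): row=2 col=0 char='s'

Answer: s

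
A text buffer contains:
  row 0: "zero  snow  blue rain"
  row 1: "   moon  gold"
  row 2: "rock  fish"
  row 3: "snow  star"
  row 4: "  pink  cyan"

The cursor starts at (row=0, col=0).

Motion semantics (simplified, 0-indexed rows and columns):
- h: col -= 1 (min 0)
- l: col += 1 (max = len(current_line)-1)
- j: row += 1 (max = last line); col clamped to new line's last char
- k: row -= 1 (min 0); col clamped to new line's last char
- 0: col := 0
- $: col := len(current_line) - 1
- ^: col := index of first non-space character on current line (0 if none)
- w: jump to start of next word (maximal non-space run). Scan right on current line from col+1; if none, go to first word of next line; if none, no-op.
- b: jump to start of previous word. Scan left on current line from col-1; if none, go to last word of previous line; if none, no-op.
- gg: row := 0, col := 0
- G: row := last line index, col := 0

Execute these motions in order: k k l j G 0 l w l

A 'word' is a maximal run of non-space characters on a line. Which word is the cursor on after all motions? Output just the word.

Answer: pink

Derivation:
After 1 (k): row=0 col=0 char='z'
After 2 (k): row=0 col=0 char='z'
After 3 (l): row=0 col=1 char='e'
After 4 (j): row=1 col=1 char='_'
After 5 (G): row=4 col=0 char='_'
After 6 (0): row=4 col=0 char='_'
After 7 (l): row=4 col=1 char='_'
After 8 (w): row=4 col=2 char='p'
After 9 (l): row=4 col=3 char='i'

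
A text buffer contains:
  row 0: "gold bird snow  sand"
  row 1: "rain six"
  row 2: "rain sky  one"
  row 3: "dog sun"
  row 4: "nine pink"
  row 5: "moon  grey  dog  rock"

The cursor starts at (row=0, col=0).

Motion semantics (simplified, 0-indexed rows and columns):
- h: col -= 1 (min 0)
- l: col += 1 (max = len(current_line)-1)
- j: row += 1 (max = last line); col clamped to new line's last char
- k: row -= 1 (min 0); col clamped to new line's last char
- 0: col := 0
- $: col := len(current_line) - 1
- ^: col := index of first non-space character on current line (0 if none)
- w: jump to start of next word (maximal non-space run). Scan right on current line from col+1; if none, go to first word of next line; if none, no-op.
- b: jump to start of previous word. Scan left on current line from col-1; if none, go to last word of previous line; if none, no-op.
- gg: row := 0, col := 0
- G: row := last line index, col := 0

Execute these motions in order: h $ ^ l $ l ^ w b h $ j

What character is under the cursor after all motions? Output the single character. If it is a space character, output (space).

After 1 (h): row=0 col=0 char='g'
After 2 ($): row=0 col=19 char='d'
After 3 (^): row=0 col=0 char='g'
After 4 (l): row=0 col=1 char='o'
After 5 ($): row=0 col=19 char='d'
After 6 (l): row=0 col=19 char='d'
After 7 (^): row=0 col=0 char='g'
After 8 (w): row=0 col=5 char='b'
After 9 (b): row=0 col=0 char='g'
After 10 (h): row=0 col=0 char='g'
After 11 ($): row=0 col=19 char='d'
After 12 (j): row=1 col=7 char='x'

Answer: x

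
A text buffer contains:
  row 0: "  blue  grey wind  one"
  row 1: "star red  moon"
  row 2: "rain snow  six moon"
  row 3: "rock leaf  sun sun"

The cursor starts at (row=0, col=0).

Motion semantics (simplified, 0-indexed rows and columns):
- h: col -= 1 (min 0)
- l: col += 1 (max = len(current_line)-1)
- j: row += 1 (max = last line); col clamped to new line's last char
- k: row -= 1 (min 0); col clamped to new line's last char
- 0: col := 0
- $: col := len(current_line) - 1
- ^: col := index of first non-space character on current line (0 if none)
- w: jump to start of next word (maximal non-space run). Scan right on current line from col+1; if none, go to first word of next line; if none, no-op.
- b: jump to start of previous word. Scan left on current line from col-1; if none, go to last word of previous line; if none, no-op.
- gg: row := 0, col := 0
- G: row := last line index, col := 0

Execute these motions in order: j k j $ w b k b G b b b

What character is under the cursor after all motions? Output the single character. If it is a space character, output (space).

After 1 (j): row=1 col=0 char='s'
After 2 (k): row=0 col=0 char='_'
After 3 (j): row=1 col=0 char='s'
After 4 ($): row=1 col=13 char='n'
After 5 (w): row=2 col=0 char='r'
After 6 (b): row=1 col=10 char='m'
After 7 (k): row=0 col=10 char='e'
After 8 (b): row=0 col=8 char='g'
After 9 (G): row=3 col=0 char='r'
After 10 (b): row=2 col=15 char='m'
After 11 (b): row=2 col=11 char='s'
After 12 (b): row=2 col=5 char='s'

Answer: s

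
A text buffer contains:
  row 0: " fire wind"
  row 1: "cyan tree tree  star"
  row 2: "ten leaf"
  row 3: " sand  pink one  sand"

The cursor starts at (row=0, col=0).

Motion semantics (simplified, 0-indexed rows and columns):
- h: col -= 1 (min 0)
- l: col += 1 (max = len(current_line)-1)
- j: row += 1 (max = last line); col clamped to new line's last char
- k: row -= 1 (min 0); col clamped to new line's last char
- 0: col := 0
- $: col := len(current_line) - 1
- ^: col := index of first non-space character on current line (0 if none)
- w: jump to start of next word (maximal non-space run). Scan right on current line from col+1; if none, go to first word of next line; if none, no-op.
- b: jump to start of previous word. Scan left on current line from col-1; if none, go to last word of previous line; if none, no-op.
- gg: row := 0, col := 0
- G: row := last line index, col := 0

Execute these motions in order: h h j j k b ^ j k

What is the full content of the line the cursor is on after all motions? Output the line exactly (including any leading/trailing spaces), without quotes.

After 1 (h): row=0 col=0 char='_'
After 2 (h): row=0 col=0 char='_'
After 3 (j): row=1 col=0 char='c'
After 4 (j): row=2 col=0 char='t'
After 5 (k): row=1 col=0 char='c'
After 6 (b): row=0 col=6 char='w'
After 7 (^): row=0 col=1 char='f'
After 8 (j): row=1 col=1 char='y'
After 9 (k): row=0 col=1 char='f'

Answer:  fire wind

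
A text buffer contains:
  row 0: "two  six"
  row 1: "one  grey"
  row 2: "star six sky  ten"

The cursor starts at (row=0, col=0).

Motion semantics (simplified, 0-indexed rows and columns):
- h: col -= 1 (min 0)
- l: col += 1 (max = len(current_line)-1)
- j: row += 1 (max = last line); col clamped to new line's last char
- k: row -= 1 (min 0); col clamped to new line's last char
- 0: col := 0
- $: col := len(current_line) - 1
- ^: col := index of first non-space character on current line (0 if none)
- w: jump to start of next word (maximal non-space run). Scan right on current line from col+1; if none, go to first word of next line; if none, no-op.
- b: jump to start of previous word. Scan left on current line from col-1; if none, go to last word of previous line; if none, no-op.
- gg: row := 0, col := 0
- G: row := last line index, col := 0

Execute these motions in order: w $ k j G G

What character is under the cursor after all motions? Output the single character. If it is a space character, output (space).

Answer: s

Derivation:
After 1 (w): row=0 col=5 char='s'
After 2 ($): row=0 col=7 char='x'
After 3 (k): row=0 col=7 char='x'
After 4 (j): row=1 col=7 char='e'
After 5 (G): row=2 col=0 char='s'
After 6 (G): row=2 col=0 char='s'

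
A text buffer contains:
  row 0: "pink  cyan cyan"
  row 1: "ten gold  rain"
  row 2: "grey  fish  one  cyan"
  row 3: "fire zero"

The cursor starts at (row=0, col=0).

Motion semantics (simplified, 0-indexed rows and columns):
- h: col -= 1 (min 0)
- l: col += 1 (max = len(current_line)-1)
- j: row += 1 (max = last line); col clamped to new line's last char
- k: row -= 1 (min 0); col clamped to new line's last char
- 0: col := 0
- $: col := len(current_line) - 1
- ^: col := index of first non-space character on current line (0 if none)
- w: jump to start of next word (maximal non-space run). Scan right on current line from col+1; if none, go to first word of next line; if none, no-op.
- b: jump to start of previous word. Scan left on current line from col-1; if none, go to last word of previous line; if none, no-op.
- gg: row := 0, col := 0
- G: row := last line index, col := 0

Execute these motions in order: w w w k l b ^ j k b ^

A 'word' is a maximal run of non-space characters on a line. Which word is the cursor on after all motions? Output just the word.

After 1 (w): row=0 col=6 char='c'
After 2 (w): row=0 col=11 char='c'
After 3 (w): row=1 col=0 char='t'
After 4 (k): row=0 col=0 char='p'
After 5 (l): row=0 col=1 char='i'
After 6 (b): row=0 col=0 char='p'
After 7 (^): row=0 col=0 char='p'
After 8 (j): row=1 col=0 char='t'
After 9 (k): row=0 col=0 char='p'
After 10 (b): row=0 col=0 char='p'
After 11 (^): row=0 col=0 char='p'

Answer: pink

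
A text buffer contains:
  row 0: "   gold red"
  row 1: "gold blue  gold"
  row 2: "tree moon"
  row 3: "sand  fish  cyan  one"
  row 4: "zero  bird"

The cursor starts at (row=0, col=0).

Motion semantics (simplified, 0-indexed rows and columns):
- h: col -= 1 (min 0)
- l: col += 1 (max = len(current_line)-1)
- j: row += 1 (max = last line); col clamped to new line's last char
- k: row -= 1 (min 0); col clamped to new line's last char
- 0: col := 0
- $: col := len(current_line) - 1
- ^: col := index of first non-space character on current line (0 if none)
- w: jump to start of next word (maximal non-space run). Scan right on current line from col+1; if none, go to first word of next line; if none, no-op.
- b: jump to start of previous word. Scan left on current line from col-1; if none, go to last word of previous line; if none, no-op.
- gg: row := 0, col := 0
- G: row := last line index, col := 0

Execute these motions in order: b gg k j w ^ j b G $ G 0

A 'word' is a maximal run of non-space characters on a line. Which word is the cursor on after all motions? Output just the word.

After 1 (b): row=0 col=0 char='_'
After 2 (gg): row=0 col=0 char='_'
After 3 (k): row=0 col=0 char='_'
After 4 (j): row=1 col=0 char='g'
After 5 (w): row=1 col=5 char='b'
After 6 (^): row=1 col=0 char='g'
After 7 (j): row=2 col=0 char='t'
After 8 (b): row=1 col=11 char='g'
After 9 (G): row=4 col=0 char='z'
After 10 ($): row=4 col=9 char='d'
After 11 (G): row=4 col=0 char='z'
After 12 (0): row=4 col=0 char='z'

Answer: zero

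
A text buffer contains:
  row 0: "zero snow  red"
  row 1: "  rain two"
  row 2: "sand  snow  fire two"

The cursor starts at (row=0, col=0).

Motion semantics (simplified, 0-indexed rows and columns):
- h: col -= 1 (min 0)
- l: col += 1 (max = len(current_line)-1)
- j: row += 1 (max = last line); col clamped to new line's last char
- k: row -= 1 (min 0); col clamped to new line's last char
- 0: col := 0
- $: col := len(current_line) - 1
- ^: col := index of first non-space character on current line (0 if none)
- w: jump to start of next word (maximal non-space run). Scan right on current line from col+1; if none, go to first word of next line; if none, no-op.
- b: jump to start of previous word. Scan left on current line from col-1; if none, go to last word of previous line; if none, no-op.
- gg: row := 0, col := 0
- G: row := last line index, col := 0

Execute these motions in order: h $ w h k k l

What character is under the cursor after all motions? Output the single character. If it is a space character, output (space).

After 1 (h): row=0 col=0 char='z'
After 2 ($): row=0 col=13 char='d'
After 3 (w): row=1 col=2 char='r'
After 4 (h): row=1 col=1 char='_'
After 5 (k): row=0 col=1 char='e'
After 6 (k): row=0 col=1 char='e'
After 7 (l): row=0 col=2 char='r'

Answer: r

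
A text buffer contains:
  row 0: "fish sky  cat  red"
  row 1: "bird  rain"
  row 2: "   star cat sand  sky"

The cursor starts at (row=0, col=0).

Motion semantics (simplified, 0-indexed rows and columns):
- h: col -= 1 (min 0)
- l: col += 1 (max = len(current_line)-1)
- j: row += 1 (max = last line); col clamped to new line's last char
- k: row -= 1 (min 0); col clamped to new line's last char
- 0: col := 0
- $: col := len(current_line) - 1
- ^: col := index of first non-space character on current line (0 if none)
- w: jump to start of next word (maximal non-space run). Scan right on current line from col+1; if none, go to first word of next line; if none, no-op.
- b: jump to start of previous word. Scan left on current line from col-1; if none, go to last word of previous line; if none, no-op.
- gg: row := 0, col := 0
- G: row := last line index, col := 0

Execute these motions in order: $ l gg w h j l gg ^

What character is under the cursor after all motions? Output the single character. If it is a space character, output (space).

After 1 ($): row=0 col=17 char='d'
After 2 (l): row=0 col=17 char='d'
After 3 (gg): row=0 col=0 char='f'
After 4 (w): row=0 col=5 char='s'
After 5 (h): row=0 col=4 char='_'
After 6 (j): row=1 col=4 char='_'
After 7 (l): row=1 col=5 char='_'
After 8 (gg): row=0 col=0 char='f'
After 9 (^): row=0 col=0 char='f'

Answer: f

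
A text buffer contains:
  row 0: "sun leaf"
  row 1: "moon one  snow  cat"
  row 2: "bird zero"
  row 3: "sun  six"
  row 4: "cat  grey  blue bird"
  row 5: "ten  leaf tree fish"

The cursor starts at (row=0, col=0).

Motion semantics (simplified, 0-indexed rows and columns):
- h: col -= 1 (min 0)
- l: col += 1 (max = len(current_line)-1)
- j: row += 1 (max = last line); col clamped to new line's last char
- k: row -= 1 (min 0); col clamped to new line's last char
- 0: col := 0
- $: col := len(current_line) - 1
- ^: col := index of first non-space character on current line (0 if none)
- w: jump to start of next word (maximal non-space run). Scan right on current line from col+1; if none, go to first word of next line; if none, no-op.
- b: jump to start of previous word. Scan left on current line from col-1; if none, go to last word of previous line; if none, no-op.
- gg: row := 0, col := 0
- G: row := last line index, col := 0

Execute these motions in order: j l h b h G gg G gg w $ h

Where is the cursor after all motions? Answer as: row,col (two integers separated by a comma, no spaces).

After 1 (j): row=1 col=0 char='m'
After 2 (l): row=1 col=1 char='o'
After 3 (h): row=1 col=0 char='m'
After 4 (b): row=0 col=4 char='l'
After 5 (h): row=0 col=3 char='_'
After 6 (G): row=5 col=0 char='t'
After 7 (gg): row=0 col=0 char='s'
After 8 (G): row=5 col=0 char='t'
After 9 (gg): row=0 col=0 char='s'
After 10 (w): row=0 col=4 char='l'
After 11 ($): row=0 col=7 char='f'
After 12 (h): row=0 col=6 char='a'

Answer: 0,6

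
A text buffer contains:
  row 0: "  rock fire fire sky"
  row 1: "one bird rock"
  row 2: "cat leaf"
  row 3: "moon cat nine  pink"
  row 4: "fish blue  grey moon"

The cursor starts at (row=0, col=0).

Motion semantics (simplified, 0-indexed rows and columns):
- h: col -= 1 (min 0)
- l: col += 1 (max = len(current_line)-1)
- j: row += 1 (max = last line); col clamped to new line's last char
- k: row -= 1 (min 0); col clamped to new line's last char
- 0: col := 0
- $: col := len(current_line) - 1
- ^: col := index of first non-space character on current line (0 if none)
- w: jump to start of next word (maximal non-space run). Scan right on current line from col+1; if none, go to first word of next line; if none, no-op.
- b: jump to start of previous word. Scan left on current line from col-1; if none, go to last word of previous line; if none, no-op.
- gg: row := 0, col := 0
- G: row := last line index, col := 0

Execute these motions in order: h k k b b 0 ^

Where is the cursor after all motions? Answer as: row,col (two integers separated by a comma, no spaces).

After 1 (h): row=0 col=0 char='_'
After 2 (k): row=0 col=0 char='_'
After 3 (k): row=0 col=0 char='_'
After 4 (b): row=0 col=0 char='_'
After 5 (b): row=0 col=0 char='_'
After 6 (0): row=0 col=0 char='_'
After 7 (^): row=0 col=2 char='r'

Answer: 0,2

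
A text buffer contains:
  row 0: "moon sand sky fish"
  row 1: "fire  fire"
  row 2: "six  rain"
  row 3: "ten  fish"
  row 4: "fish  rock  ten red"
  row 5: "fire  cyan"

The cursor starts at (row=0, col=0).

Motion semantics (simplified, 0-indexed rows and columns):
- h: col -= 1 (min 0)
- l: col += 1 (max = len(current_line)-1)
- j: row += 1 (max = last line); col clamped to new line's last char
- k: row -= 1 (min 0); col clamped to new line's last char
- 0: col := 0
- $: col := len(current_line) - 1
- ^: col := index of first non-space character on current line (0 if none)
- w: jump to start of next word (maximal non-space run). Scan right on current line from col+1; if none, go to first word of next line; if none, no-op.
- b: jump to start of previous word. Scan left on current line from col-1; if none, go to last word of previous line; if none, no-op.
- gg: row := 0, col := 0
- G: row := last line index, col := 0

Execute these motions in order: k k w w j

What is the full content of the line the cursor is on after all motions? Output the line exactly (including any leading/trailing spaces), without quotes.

Answer: fire  fire

Derivation:
After 1 (k): row=0 col=0 char='m'
After 2 (k): row=0 col=0 char='m'
After 3 (w): row=0 col=5 char='s'
After 4 (w): row=0 col=10 char='s'
After 5 (j): row=1 col=9 char='e'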